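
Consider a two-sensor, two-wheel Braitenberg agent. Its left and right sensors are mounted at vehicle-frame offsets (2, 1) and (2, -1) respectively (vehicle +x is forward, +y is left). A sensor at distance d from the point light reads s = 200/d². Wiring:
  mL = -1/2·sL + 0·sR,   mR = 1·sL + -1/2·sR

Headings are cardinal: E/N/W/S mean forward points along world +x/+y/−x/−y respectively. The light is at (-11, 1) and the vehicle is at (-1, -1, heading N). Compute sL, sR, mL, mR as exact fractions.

200/81 200/121 -100/81 16100/9801

left sensor world pos  = (-2, 1); dL² = 81
right sensor world pos = (0, 1); dR² = 121
sL = 200/81 = 200/81
sR = 200/121 = 200/121
mL = -1/2·sL + 0·sR = -100/81
mR = 1·sL + -1/2·sR = 16100/9801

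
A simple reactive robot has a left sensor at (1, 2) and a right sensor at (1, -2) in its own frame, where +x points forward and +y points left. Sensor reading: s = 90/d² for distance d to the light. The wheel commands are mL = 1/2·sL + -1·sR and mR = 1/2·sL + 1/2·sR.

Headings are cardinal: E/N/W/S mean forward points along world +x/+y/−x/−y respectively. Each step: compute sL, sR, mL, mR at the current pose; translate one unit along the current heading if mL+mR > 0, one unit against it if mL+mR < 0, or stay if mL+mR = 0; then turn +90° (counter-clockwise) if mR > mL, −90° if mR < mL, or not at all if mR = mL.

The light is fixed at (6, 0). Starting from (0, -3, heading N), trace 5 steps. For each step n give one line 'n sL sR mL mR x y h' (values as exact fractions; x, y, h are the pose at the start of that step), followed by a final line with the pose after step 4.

n=0: pose=(0,-3,N); sL=45/34, sR=9/2; mL=-261/68, mR=99/34; mL+mR=-63/68 → advance -1; mR−mL=27/4 → turn +1·90°
n=1: pose=(0,-4,W); sL=18/17, sR=90/53; mL=-1053/901, mR=1242/901; mL+mR=189/901 → advance +1; mR−mL=135/53 → turn +1·90°
n=2: pose=(-1,-4,S); sL=9/5, sR=45/53; mL=27/530, mR=351/265; mL+mR=729/530 → advance +1; mR−mL=135/106 → turn +1·90°
n=3: pose=(-1,-5,E); sL=2, sR=18/17; mL=-1/17, mR=26/17; mL+mR=25/17 → advance +1; mR−mL=27/17 → turn +1·90°
n=4: pose=(0,-5,N); sL=9/8, sR=45/16; mL=-9/4, mR=63/32; mL+mR=-9/32 → advance -1; mR−mL=135/32 → turn +1·90°

0 45/34 9/2 -261/68 99/34 0 -3 N
1 18/17 90/53 -1053/901 1242/901 0 -4 W
2 9/5 45/53 27/530 351/265 -1 -4 S
3 2 18/17 -1/17 26/17 -1 -5 E
4 9/8 45/16 -9/4 63/32 0 -5 N
final 0 -6 W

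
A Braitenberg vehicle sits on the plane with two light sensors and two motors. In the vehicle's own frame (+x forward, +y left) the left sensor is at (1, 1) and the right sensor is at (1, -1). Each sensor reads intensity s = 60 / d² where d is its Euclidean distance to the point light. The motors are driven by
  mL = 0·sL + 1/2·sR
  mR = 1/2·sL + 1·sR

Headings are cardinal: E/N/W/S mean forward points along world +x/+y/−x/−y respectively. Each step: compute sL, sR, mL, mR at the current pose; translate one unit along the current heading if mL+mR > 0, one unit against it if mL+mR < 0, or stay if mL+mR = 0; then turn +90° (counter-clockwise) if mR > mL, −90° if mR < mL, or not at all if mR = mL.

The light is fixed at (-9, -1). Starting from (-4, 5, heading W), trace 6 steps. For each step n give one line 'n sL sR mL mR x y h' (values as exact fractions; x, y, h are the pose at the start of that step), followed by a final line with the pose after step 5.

0 60/41 12/13 6/13 882/533 -4 5 W
1 6/5 30/17 15/17 201/85 -5 5 S
2 60/61 60/41 30/41 4890/2501 -5 4 E
3 15/13 5/6 5/12 55/39 -4 4 N
4 60/41 12/13 6/13 882/533 -4 5 W
5 6/5 30/17 15/17 201/85 -5 5 S
final -5 4 E

n=0: pose=(-4,5,W); sL=60/41, sR=12/13; mL=6/13, mR=882/533; mL+mR=1128/533 → advance +1; mR−mL=636/533 → turn +1·90°
n=1: pose=(-5,5,S); sL=6/5, sR=30/17; mL=15/17, mR=201/85; mL+mR=276/85 → advance +1; mR−mL=126/85 → turn +1·90°
n=2: pose=(-5,4,E); sL=60/61, sR=60/41; mL=30/41, mR=4890/2501; mL+mR=6720/2501 → advance +1; mR−mL=3060/2501 → turn +1·90°
n=3: pose=(-4,4,N); sL=15/13, sR=5/6; mL=5/12, mR=55/39; mL+mR=95/52 → advance +1; mR−mL=155/156 → turn +1·90°
n=4: pose=(-4,5,W); sL=60/41, sR=12/13; mL=6/13, mR=882/533; mL+mR=1128/533 → advance +1; mR−mL=636/533 → turn +1·90°
n=5: pose=(-5,5,S); sL=6/5, sR=30/17; mL=15/17, mR=201/85; mL+mR=276/85 → advance +1; mR−mL=126/85 → turn +1·90°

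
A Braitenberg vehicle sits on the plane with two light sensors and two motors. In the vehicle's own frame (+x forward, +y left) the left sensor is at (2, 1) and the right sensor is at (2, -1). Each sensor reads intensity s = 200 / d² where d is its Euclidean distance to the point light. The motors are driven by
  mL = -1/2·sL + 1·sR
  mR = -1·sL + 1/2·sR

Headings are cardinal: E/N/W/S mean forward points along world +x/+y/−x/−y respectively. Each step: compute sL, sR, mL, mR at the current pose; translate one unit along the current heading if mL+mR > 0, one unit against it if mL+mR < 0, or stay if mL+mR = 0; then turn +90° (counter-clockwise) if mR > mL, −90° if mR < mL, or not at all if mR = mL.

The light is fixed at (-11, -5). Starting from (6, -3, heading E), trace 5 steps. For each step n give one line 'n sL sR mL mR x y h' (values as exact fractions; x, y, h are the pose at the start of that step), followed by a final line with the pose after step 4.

0 20/37 100/181 1890/6697 -1770/6697 6 -3 E
1 200/361 200/289 43300/104329 -21700/104329 7 -3 S
2 25/32 10/13 315/832 -165/416 7 -4 W
3 200/333 200/409 25700/136197 -48500/136197 8 -4 N
4 100/221 100/221 50/221 -50/221 8 -5 E
final 8 -5 S

n=0: pose=(6,-3,E); sL=20/37, sR=100/181; mL=1890/6697, mR=-1770/6697; mL+mR=120/6697 → advance +1; mR−mL=-3660/6697 → turn -1·90°
n=1: pose=(7,-3,S); sL=200/361, sR=200/289; mL=43300/104329, mR=-21700/104329; mL+mR=21600/104329 → advance +1; mR−mL=-65000/104329 → turn -1·90°
n=2: pose=(7,-4,W); sL=25/32, sR=10/13; mL=315/832, mR=-165/416; mL+mR=-15/832 → advance -1; mR−mL=-645/832 → turn -1·90°
n=3: pose=(8,-4,N); sL=200/333, sR=200/409; mL=25700/136197, mR=-48500/136197; mL+mR=-7600/45399 → advance -1; mR−mL=-74200/136197 → turn -1·90°
n=4: pose=(8,-5,E); sL=100/221, sR=100/221; mL=50/221, mR=-50/221; mL+mR=0 → advance +0; mR−mL=-100/221 → turn -1·90°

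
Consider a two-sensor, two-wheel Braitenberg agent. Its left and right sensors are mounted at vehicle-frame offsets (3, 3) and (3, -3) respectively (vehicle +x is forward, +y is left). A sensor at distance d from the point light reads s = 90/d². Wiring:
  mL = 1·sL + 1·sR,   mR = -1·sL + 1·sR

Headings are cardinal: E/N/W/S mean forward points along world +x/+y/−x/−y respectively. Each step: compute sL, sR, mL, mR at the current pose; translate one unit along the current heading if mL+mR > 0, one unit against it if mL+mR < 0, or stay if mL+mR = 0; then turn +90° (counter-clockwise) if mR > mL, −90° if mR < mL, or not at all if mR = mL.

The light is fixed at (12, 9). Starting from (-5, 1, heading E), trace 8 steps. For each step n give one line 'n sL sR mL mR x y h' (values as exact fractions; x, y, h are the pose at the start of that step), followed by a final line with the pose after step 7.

0 90/221 90/317 48420/70057 -8640/70057 -5 1 E
1 9/29 45/241 3474/6989 -864/6989 -4 1 S
2 18/101 90/397 16236/40097 1944/40097 -4 0 W
3 45/218 45/116 7515/12644 2295/12644 -5 0 N
4 90/221 90/317 48420/70057 -8640/70057 -5 1 E
5 9/29 45/241 3474/6989 -864/6989 -4 1 S
6 18/101 90/397 16236/40097 1944/40097 -4 0 W
7 45/218 45/116 7515/12644 2295/12644 -5 0 N
final -5 1 E

n=0: pose=(-5,1,E); sL=90/221, sR=90/317; mL=48420/70057, mR=-8640/70057; mL+mR=180/317 → advance +1; mR−mL=-180/221 → turn -1·90°
n=1: pose=(-4,1,S); sL=9/29, sR=45/241; mL=3474/6989, mR=-864/6989; mL+mR=90/241 → advance +1; mR−mL=-18/29 → turn -1·90°
n=2: pose=(-4,0,W); sL=18/101, sR=90/397; mL=16236/40097, mR=1944/40097; mL+mR=180/397 → advance +1; mR−mL=-36/101 → turn -1·90°
n=3: pose=(-5,0,N); sL=45/218, sR=45/116; mL=7515/12644, mR=2295/12644; mL+mR=45/58 → advance +1; mR−mL=-45/109 → turn -1·90°
n=4: pose=(-5,1,E); sL=90/221, sR=90/317; mL=48420/70057, mR=-8640/70057; mL+mR=180/317 → advance +1; mR−mL=-180/221 → turn -1·90°
n=5: pose=(-4,1,S); sL=9/29, sR=45/241; mL=3474/6989, mR=-864/6989; mL+mR=90/241 → advance +1; mR−mL=-18/29 → turn -1·90°
n=6: pose=(-4,0,W); sL=18/101, sR=90/397; mL=16236/40097, mR=1944/40097; mL+mR=180/397 → advance +1; mR−mL=-36/101 → turn -1·90°
n=7: pose=(-5,0,N); sL=45/218, sR=45/116; mL=7515/12644, mR=2295/12644; mL+mR=45/58 → advance +1; mR−mL=-45/109 → turn -1·90°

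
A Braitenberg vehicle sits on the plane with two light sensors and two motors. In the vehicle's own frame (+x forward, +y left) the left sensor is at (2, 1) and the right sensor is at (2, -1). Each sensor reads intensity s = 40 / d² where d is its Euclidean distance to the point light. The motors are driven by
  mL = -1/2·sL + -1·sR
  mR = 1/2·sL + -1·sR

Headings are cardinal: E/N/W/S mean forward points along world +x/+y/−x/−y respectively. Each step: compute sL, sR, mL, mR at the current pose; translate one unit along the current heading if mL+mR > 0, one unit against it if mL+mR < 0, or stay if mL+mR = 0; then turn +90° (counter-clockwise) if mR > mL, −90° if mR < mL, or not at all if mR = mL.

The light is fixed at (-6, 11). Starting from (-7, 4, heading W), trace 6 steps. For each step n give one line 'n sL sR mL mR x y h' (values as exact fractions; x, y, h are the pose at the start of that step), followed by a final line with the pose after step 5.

0 40/73 8/9 -764/657 -404/657 -7 4 W
1 20/41 20/41 -30/41 -10/41 -6 4 S
2 40/29 40/53 -2220/1537 -100/1537 -6 5 E
3 2 5/2 -7/2 -3/2 -7 5 N
4 40/73 8/9 -764/657 -404/657 -7 4 W
5 20/41 20/41 -30/41 -10/41 -6 4 S
final -6 5 E

n=0: pose=(-7,4,W); sL=40/73, sR=8/9; mL=-764/657, mR=-404/657; mL+mR=-16/9 → advance -1; mR−mL=40/73 → turn +1·90°
n=1: pose=(-6,4,S); sL=20/41, sR=20/41; mL=-30/41, mR=-10/41; mL+mR=-40/41 → advance -1; mR−mL=20/41 → turn +1·90°
n=2: pose=(-6,5,E); sL=40/29, sR=40/53; mL=-2220/1537, mR=-100/1537; mL+mR=-80/53 → advance -1; mR−mL=40/29 → turn +1·90°
n=3: pose=(-7,5,N); sL=2, sR=5/2; mL=-7/2, mR=-3/2; mL+mR=-5 → advance -1; mR−mL=2 → turn +1·90°
n=4: pose=(-7,4,W); sL=40/73, sR=8/9; mL=-764/657, mR=-404/657; mL+mR=-16/9 → advance -1; mR−mL=40/73 → turn +1·90°
n=5: pose=(-6,4,S); sL=20/41, sR=20/41; mL=-30/41, mR=-10/41; mL+mR=-40/41 → advance -1; mR−mL=20/41 → turn +1·90°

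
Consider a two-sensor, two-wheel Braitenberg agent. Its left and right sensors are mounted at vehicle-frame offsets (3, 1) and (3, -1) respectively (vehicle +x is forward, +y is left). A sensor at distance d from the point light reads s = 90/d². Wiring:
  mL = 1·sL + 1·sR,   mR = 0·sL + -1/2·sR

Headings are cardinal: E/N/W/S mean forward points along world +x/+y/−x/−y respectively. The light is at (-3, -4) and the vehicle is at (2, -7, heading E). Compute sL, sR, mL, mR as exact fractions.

45/34 9/8 333/136 -9/16

left sensor world pos  = (5, -6); dL² = 68
right sensor world pos = (5, -8); dR² = 80
sL = 90/68 = 45/34
sR = 90/80 = 9/8
mL = 1·sL + 1·sR = 333/136
mR = 0·sL + -1/2·sR = -9/16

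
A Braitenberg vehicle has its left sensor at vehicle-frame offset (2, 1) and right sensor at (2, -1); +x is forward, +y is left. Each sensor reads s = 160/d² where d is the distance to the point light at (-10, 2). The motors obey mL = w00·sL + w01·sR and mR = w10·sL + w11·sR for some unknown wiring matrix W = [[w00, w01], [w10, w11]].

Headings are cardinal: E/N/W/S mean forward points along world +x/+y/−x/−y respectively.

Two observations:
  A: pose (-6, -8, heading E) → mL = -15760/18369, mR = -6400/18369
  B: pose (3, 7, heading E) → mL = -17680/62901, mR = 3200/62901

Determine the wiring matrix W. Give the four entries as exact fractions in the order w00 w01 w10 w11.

-1 1/2 -1 1

obs A: pose=(-6,-8,E) → sL=160/117, sR=160/157, mL=-15760/18369, mR=-6400/18369
obs B: pose=(3,7,E) → sL=160/261, sR=160/241, mL=-17680/62901, mR=3200/62901
sensor matrix S = [[160/117, 160/157], [160/261, 160/241]]; det S = 36352000/128380941
solve [mL_A; mL_B] = S·[w00; w01] and [mR_A; mR_B] = S·[w10; w11]:
  w00 = -1, w01 = 1/2, w10 = -1, w11 = 1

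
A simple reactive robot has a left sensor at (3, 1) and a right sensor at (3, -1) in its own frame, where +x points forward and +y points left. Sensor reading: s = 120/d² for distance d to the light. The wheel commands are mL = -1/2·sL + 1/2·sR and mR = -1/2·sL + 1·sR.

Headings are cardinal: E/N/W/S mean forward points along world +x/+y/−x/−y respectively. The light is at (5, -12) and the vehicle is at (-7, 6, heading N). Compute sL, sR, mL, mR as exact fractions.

left sensor world pos  = (-8, 9); dL² = 610
right sensor world pos = (-6, 9); dR² = 562
sL = 120/610 = 12/61
sR = 120/562 = 60/281
mL = -1/2·sL + 1/2·sR = 144/17141
mR = -1/2·sL + 1·sR = 1974/17141

12/61 60/281 144/17141 1974/17141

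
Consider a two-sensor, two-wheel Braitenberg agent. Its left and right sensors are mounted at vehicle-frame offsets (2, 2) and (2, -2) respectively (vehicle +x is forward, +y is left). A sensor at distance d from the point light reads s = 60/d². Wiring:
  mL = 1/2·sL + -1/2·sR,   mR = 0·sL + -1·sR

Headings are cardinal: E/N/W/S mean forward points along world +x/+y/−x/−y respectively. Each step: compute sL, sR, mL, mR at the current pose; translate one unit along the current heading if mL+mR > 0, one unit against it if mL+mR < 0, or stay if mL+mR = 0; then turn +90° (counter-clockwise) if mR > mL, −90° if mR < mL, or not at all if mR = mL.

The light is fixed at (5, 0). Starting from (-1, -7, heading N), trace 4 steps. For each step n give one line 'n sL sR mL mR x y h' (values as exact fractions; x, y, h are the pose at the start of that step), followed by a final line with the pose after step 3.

0 60/89 60/41 -1440/3649 -60/41 -1 -7 N
1 15/13 15/29 120/377 -15/29 -1 -8 E
2 12/25 60/181 336/4525 -60/181 -2 -8 S
3 10/27 30/53 -140/1431 -30/53 -2 -7 W
final -1 -7 N

n=0: pose=(-1,-7,N); sL=60/89, sR=60/41; mL=-1440/3649, mR=-60/41; mL+mR=-6780/3649 → advance -1; mR−mL=-3900/3649 → turn -1·90°
n=1: pose=(-1,-8,E); sL=15/13, sR=15/29; mL=120/377, mR=-15/29; mL+mR=-75/377 → advance -1; mR−mL=-315/377 → turn -1·90°
n=2: pose=(-2,-8,S); sL=12/25, sR=60/181; mL=336/4525, mR=-60/181; mL+mR=-1164/4525 → advance -1; mR−mL=-1836/4525 → turn -1·90°
n=3: pose=(-2,-7,W); sL=10/27, sR=30/53; mL=-140/1431, mR=-30/53; mL+mR=-950/1431 → advance -1; mR−mL=-670/1431 → turn -1·90°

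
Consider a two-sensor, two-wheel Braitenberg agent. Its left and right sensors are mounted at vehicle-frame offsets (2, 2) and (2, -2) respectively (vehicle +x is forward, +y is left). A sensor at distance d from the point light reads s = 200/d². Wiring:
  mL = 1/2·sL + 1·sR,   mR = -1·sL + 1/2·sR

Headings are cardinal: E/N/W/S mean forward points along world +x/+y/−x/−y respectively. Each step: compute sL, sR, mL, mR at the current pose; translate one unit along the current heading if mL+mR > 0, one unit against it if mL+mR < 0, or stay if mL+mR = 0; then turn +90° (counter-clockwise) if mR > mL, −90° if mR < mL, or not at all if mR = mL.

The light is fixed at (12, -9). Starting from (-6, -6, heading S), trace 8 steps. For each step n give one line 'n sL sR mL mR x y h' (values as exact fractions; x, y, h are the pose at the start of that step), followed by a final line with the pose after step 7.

n=0: pose=(-6,-6,S); sL=200/257, sR=200/401; mL=91500/103057, mR=-54500/103057; mL+mR=37000/103057 → advance +1; mR−mL=-146000/103057 → turn -1·90°
n=1: pose=(-6,-7,W); sL=1/2, sR=25/52; mL=19/26, mR=-27/104; mL+mR=49/104 → advance +1; mR−mL=-103/104 → turn -1·90°
n=2: pose=(-7,-7,N); sL=200/457, sR=40/61; mL=24380/27877, mR=-3060/27877; mL+mR=21320/27877 → advance +1; mR−mL=-27440/27877 → turn -1·90°
n=3: pose=(-7,-6,E); sL=100/157, sR=20/29; mL=4590/4553, mR=-1330/4553; mL+mR=3260/4553 → advance +1; mR−mL=-5920/4553 → turn -1·90°
n=4: pose=(-6,-6,S); sL=200/257, sR=200/401; mL=91500/103057, mR=-54500/103057; mL+mR=37000/103057 → advance +1; mR−mL=-146000/103057 → turn -1·90°
n=5: pose=(-6,-7,W); sL=1/2, sR=25/52; mL=19/26, mR=-27/104; mL+mR=49/104 → advance +1; mR−mL=-103/104 → turn -1·90°
n=6: pose=(-7,-7,N); sL=200/457, sR=40/61; mL=24380/27877, mR=-3060/27877; mL+mR=21320/27877 → advance +1; mR−mL=-27440/27877 → turn -1·90°
n=7: pose=(-7,-6,E); sL=100/157, sR=20/29; mL=4590/4553, mR=-1330/4553; mL+mR=3260/4553 → advance +1; mR−mL=-5920/4553 → turn -1·90°

0 200/257 200/401 91500/103057 -54500/103057 -6 -6 S
1 1/2 25/52 19/26 -27/104 -6 -7 W
2 200/457 40/61 24380/27877 -3060/27877 -7 -7 N
3 100/157 20/29 4590/4553 -1330/4553 -7 -6 E
4 200/257 200/401 91500/103057 -54500/103057 -6 -6 S
5 1/2 25/52 19/26 -27/104 -6 -7 W
6 200/457 40/61 24380/27877 -3060/27877 -7 -7 N
7 100/157 20/29 4590/4553 -1330/4553 -7 -6 E
final -6 -6 S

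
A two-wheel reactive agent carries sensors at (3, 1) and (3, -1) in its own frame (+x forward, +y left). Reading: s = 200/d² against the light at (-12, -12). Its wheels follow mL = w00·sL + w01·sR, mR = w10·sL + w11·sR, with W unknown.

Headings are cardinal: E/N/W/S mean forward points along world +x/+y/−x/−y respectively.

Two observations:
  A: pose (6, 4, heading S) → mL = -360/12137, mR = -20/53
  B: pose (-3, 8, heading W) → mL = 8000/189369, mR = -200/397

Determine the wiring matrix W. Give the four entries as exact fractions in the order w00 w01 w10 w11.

obs A: pose=(6,4,S) → sL=20/53, sR=100/229, mL=-360/12137, mR=-20/53
obs B: pose=(-3,8,W) → sL=200/397, sR=200/477, mL=8000/189369, mR=-200/397
sensor matrix S = [[20/53, 100/229], [200/397, 200/477]]; det S = -141968000/2298371553
solve [mL_A; mL_B] = S·[w00; w01] and [mR_A; mR_B] = S·[w10; w11]:
  w00 = 1/2, w01 = -1/2, w10 = -1, w11 = 0

1/2 -1/2 -1 0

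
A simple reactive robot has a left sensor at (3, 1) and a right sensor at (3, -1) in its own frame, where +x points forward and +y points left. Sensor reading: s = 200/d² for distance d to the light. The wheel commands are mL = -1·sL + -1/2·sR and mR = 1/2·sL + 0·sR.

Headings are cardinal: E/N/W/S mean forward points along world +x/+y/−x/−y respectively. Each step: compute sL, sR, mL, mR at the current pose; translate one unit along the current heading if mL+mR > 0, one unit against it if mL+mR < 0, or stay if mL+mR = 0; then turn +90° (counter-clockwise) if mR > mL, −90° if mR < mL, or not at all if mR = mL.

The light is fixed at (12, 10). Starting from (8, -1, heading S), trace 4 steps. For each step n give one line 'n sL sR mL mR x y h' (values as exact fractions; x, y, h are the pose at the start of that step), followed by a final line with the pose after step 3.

n=0: pose=(8,-1,S); sL=40/41, sR=200/221; mL=-12940/9061, mR=20/41; mL+mR=-8520/9061 → advance -1; mR−mL=17360/9061 → turn +1·90°
n=1: pose=(8,0,E); sL=100/41, sR=100/61; mL=-8150/2501, mR=50/41; mL+mR=-5100/2501 → advance -1; mR−mL=11200/2501 → turn +1·90°
n=2: pose=(7,0,N); sL=40/17, sR=40/13; mL=-860/221, mR=20/17; mL+mR=-600/221 → advance -1; mR−mL=1120/221 → turn +1·90°
n=3: pose=(7,-1,W); sL=25/26, sR=50/41; mL=-1675/1066, mR=25/52; mL+mR=-2325/2132 → advance -1; mR−mL=4375/2132 → turn +1·90°

0 40/41 200/221 -12940/9061 20/41 8 -1 S
1 100/41 100/61 -8150/2501 50/41 8 0 E
2 40/17 40/13 -860/221 20/17 7 0 N
3 25/26 50/41 -1675/1066 25/52 7 -1 W
final 8 -1 S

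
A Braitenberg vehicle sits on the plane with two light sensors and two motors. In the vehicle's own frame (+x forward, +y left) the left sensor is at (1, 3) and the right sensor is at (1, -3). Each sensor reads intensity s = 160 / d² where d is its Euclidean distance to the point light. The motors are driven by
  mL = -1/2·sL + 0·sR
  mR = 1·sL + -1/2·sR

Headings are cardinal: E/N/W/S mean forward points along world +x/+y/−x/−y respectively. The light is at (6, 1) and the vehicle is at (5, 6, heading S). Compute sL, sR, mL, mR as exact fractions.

left sensor world pos  = (8, 5); dL² = 20
right sensor world pos = (2, 5); dR² = 32
sL = 160/20 = 8
sR = 160/32 = 5
mL = -1/2·sL + 0·sR = -4
mR = 1·sL + -1/2·sR = 11/2

8 5 -4 11/2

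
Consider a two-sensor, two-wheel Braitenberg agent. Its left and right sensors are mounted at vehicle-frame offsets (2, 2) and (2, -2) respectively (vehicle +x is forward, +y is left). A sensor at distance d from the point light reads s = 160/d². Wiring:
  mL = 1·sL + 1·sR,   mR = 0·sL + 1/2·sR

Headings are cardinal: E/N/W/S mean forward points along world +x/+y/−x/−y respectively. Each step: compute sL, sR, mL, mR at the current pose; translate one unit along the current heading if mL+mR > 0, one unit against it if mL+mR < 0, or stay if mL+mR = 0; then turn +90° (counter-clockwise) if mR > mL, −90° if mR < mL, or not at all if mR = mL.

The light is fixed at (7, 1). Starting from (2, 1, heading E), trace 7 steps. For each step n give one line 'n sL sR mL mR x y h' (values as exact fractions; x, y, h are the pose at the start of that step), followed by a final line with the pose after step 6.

n=0: pose=(2,1,E); sL=160/13, sR=160/13; mL=320/13, mR=80/13; mL+mR=400/13 → advance +1; mR−mL=-240/13 → turn -1·90°
n=1: pose=(3,1,S); sL=20, sR=4; mL=24, mR=2; mL+mR=26 → advance +1; mR−mL=-22 → turn -1·90°
n=2: pose=(3,0,W); sL=32/9, sR=160/37; mL=2624/333, mR=80/37; mL+mR=3344/333 → advance +1; mR−mL=-1904/333 → turn -1·90°
n=3: pose=(2,0,N); sL=16/5, sR=16; mL=96/5, mR=8; mL+mR=136/5 → advance +1; mR−mL=-56/5 → turn -1·90°
n=4: pose=(2,1,E); sL=160/13, sR=160/13; mL=320/13, mR=80/13; mL+mR=400/13 → advance +1; mR−mL=-240/13 → turn -1·90°
n=5: pose=(3,1,S); sL=20, sR=4; mL=24, mR=2; mL+mR=26 → advance +1; mR−mL=-22 → turn -1·90°
n=6: pose=(3,0,W); sL=32/9, sR=160/37; mL=2624/333, mR=80/37; mL+mR=3344/333 → advance +1; mR−mL=-1904/333 → turn -1·90°

0 160/13 160/13 320/13 80/13 2 1 E
1 20 4 24 2 3 1 S
2 32/9 160/37 2624/333 80/37 3 0 W
3 16/5 16 96/5 8 2 0 N
4 160/13 160/13 320/13 80/13 2 1 E
5 20 4 24 2 3 1 S
6 32/9 160/37 2624/333 80/37 3 0 W
final 2 0 N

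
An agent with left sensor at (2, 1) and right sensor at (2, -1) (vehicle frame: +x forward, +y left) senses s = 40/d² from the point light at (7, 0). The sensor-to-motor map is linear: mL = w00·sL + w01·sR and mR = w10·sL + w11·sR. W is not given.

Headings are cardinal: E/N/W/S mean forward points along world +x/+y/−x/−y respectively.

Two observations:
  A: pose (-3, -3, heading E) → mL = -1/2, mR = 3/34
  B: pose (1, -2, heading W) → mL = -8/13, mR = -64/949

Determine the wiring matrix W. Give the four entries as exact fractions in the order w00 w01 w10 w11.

0 -1 1 -1

obs A: pose=(-3,-3,E) → sL=10/17, sR=1/2, mL=-1/2, mR=3/34
obs B: pose=(1,-2,W) → sL=40/73, sR=8/13, mL=-8/13, mR=-64/949
sensor matrix S = [[10/17, 1/2], [40/73, 8/13]]; det S = 1420/16133
solve [mL_A; mL_B] = S·[w00; w01] and [mR_A; mR_B] = S·[w10; w11]:
  w00 = 0, w01 = -1, w10 = 1, w11 = -1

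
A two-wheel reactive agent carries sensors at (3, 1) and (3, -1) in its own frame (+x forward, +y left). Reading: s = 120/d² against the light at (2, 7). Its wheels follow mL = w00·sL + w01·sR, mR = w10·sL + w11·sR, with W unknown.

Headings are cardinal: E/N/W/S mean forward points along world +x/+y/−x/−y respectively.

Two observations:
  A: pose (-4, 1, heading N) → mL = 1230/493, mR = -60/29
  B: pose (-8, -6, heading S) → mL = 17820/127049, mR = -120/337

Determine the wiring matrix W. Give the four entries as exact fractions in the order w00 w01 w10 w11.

obs A: pose=(-4,1,N) → sL=60/29, sR=60/17, mL=1230/493, mR=-60/29
obs B: pose=(-8,-6,S) → sL=120/337, sR=120/377, mL=17820/127049, mR=-120/337
sensor matrix S = [[60/29, 60/17], [120/337, 120/377]]; det S = -37468800/62635157
solve [mL_A; mL_B] = S·[w00; w01] and [mR_A; mR_B] = S·[w10; w11]:
  w00 = -1/2, w01 = 1, w10 = -1, w11 = 0

-1/2 1 -1 0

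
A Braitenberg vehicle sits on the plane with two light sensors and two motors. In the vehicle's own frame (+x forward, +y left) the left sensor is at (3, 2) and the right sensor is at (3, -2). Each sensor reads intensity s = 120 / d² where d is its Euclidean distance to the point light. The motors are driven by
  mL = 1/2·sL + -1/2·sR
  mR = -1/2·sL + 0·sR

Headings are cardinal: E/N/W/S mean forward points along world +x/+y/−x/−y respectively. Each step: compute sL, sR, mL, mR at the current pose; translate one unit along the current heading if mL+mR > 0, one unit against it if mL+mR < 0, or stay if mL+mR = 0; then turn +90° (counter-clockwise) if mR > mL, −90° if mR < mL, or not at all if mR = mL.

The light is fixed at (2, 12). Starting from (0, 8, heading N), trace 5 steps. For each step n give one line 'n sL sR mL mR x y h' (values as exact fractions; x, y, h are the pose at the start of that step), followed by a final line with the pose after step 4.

n=0: pose=(0,8,N); sL=120/17, sR=120; mL=-960/17, mR=-60/17; mL+mR=-60 → advance -1; mR−mL=900/17 → turn +1·90°
n=1: pose=(0,7,W); sL=60/37, sR=60/17; mL=-600/629, mR=-30/37; mL+mR=-30/17 → advance -1; mR−mL=90/629 → turn +1·90°
n=2: pose=(1,7,S); sL=24/13, sR=120/73; mL=96/949, mR=-12/13; mL+mR=-60/73 → advance -1; mR−mL=-972/949 → turn -1·90°
n=3: pose=(1,8,W); sL=30/13, sR=6; mL=-24/13, mR=-15/13; mL+mR=-3 → advance -1; mR−mL=9/13 → turn +1·90°
n=4: pose=(2,8,S); sL=120/53, sR=120/53; mL=0, mR=-60/53; mL+mR=-60/53 → advance -1; mR−mL=-60/53 → turn -1·90°

0 120/17 120 -960/17 -60/17 0 8 N
1 60/37 60/17 -600/629 -30/37 0 7 W
2 24/13 120/73 96/949 -12/13 1 7 S
3 30/13 6 -24/13 -15/13 1 8 W
4 120/53 120/53 0 -60/53 2 8 S
final 2 9 W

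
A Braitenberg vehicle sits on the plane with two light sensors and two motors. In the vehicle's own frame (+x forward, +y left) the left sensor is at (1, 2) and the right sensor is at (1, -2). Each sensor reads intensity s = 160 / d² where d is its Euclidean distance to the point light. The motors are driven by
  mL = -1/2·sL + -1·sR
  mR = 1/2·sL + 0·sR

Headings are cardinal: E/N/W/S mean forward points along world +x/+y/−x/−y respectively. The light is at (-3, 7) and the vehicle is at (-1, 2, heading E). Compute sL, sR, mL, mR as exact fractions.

left sensor world pos  = (0, 4); dL² = 18
right sensor world pos = (0, 0); dR² = 58
sL = 160/18 = 80/9
sR = 160/58 = 80/29
mL = -1/2·sL + -1·sR = -1880/261
mR = 1/2·sL + 0·sR = 40/9

80/9 80/29 -1880/261 40/9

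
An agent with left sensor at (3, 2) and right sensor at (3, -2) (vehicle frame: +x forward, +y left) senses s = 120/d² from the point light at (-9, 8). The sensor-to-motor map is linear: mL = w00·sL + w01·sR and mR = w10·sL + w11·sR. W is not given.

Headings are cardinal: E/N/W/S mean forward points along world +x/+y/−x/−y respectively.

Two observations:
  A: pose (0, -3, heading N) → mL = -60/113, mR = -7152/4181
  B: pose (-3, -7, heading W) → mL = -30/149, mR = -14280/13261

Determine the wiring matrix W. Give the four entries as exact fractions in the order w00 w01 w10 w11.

obs A: pose=(0,-3,N) → sL=120/113, sR=24/37, mL=-60/113, mR=-7152/4181
obs B: pose=(-3,-7,W) → sL=60/149, sR=60/89, mL=-30/149, mR=-14280/13261
sensor matrix S = [[120/113, 24/37], [60/149, 60/89]]; det S = 25211520/55444241
solve [mL_A; mL_B] = S·[w00; w01] and [mR_A; mR_B] = S·[w10; w11]:
  w00 = -1/2, w01 = 0, w10 = -1, w11 = -1

-1/2 0 -1 -1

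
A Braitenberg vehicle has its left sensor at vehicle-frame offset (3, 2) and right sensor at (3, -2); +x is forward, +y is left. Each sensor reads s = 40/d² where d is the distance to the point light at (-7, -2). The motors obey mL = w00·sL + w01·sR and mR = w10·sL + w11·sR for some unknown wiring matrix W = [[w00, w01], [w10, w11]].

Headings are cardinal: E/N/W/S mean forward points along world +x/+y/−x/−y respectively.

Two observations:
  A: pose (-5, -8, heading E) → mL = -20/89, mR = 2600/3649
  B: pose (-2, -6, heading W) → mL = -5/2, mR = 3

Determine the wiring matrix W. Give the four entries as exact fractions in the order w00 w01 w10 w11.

0 -1/2 1/2 1/2

obs A: pose=(-5,-8,E) → sL=40/41, sR=40/89, mL=-20/89, mR=2600/3649
obs B: pose=(-2,-6,W) → sL=1, sR=5, mL=-5/2, mR=3
sensor matrix S = [[40/41, 40/89], [1, 5]]; det S = 16160/3649
solve [mL_A; mL_B] = S·[w00; w01] and [mR_A; mR_B] = S·[w10; w11]:
  w00 = 0, w01 = -1/2, w10 = 1/2, w11 = 1/2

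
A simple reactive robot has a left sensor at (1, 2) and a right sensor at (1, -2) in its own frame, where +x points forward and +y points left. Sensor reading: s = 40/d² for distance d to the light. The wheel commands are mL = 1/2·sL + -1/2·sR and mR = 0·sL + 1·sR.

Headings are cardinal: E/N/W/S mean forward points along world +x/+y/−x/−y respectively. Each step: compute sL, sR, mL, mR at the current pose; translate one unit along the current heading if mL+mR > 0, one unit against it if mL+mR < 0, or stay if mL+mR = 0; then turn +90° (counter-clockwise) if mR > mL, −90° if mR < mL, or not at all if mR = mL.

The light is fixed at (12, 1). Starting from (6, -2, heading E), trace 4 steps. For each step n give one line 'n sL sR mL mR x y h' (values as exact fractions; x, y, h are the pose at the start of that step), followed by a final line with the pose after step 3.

0 20/13 4/5 24/65 4/5 6 -2 E
1 40/53 40/13 -800/689 40/13 7 -2 N
2 10/13 10/9 -20/117 10/9 7 -1 W
3 8/5 40/73 192/365 40/73 6 -1 S
final 6 -2 E

n=0: pose=(6,-2,E); sL=20/13, sR=4/5; mL=24/65, mR=4/5; mL+mR=76/65 → advance +1; mR−mL=28/65 → turn +1·90°
n=1: pose=(7,-2,N); sL=40/53, sR=40/13; mL=-800/689, mR=40/13; mL+mR=1320/689 → advance +1; mR−mL=2920/689 → turn +1·90°
n=2: pose=(7,-1,W); sL=10/13, sR=10/9; mL=-20/117, mR=10/9; mL+mR=110/117 → advance +1; mR−mL=50/39 → turn +1·90°
n=3: pose=(6,-1,S); sL=8/5, sR=40/73; mL=192/365, mR=40/73; mL+mR=392/365 → advance +1; mR−mL=8/365 → turn +1·90°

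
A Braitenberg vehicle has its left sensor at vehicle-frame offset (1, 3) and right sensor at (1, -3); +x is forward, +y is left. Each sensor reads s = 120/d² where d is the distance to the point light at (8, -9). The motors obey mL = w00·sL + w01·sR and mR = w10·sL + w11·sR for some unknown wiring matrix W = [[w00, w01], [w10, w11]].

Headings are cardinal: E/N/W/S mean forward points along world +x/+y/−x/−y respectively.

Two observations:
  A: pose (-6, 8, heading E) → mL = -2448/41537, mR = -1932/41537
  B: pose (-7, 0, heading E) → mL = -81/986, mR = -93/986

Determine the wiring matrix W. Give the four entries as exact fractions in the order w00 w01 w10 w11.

1/2 -1/2 -1 1/2

obs A: pose=(-6,8,E) → sL=120/569, sR=24/73, mL=-2448/41537, mR=-1932/41537
obs B: pose=(-7,0,E) → sL=6/17, sR=15/29, mL=-81/986, mR=-93/986
sensor matrix S = [[120/569, 24/73], [6/17, 15/29]]; det S = -142344/20477741
solve [mL_A; mL_B] = S·[w00; w01] and [mR_A; mR_B] = S·[w10; w11]:
  w00 = 1/2, w01 = -1/2, w10 = -1, w11 = 1/2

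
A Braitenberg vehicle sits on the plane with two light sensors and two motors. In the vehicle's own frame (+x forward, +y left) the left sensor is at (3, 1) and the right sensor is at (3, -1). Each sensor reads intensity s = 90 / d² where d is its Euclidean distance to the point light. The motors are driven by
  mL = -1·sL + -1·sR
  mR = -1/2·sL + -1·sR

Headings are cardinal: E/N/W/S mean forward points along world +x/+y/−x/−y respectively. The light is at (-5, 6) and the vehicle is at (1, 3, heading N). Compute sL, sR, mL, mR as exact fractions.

left sensor world pos  = (0, 6); dL² = 25
right sensor world pos = (2, 6); dR² = 49
sL = 90/25 = 18/5
sR = 90/49 = 90/49
mL = -1·sL + -1·sR = -1332/245
mR = -1/2·sL + -1·sR = -891/245

18/5 90/49 -1332/245 -891/245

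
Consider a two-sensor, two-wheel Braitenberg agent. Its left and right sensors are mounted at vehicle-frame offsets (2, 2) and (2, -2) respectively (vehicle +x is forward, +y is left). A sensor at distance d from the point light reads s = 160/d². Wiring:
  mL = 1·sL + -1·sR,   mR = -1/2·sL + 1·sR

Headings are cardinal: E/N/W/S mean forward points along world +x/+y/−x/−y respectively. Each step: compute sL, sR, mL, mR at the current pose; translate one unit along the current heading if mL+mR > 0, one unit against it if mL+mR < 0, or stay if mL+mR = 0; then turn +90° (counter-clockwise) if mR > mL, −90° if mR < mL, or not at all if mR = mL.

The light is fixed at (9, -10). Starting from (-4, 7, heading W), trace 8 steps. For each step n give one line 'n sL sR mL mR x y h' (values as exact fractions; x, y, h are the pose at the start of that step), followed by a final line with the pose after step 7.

0 16/45 80/293 1088/13185 1256/13185 -4 7 W
1 160/369 160/481 17920/177489 20560/177489 -5 7 S
2 40/117 8/17 -256/1989 596/1989 -5 6 E
3 160/549 32/89 -3328/48861 10448/48861 -4 6 N
4 16/45 80/293 1088/13185 1256/13185 -4 7 W
5 160/369 160/481 17920/177489 20560/177489 -5 7 S
6 40/117 8/17 -256/1989 596/1989 -5 6 E
7 160/549 32/89 -3328/48861 10448/48861 -4 6 N
final -4 7 W

n=0: pose=(-4,7,W); sL=16/45, sR=80/293; mL=1088/13185, mR=1256/13185; mL+mR=8/45 → advance +1; mR−mL=56/4395 → turn +1·90°
n=1: pose=(-5,7,S); sL=160/369, sR=160/481; mL=17920/177489, mR=20560/177489; mL+mR=80/369 → advance +1; mR−mL=880/59163 → turn +1·90°
n=2: pose=(-5,6,E); sL=40/117, sR=8/17; mL=-256/1989, mR=596/1989; mL+mR=20/117 → advance +1; mR−mL=284/663 → turn +1·90°
n=3: pose=(-4,6,N); sL=160/549, sR=32/89; mL=-3328/48861, mR=10448/48861; mL+mR=80/549 → advance +1; mR−mL=4592/16287 → turn +1·90°
n=4: pose=(-4,7,W); sL=16/45, sR=80/293; mL=1088/13185, mR=1256/13185; mL+mR=8/45 → advance +1; mR−mL=56/4395 → turn +1·90°
n=5: pose=(-5,7,S); sL=160/369, sR=160/481; mL=17920/177489, mR=20560/177489; mL+mR=80/369 → advance +1; mR−mL=880/59163 → turn +1·90°
n=6: pose=(-5,6,E); sL=40/117, sR=8/17; mL=-256/1989, mR=596/1989; mL+mR=20/117 → advance +1; mR−mL=284/663 → turn +1·90°
n=7: pose=(-4,6,N); sL=160/549, sR=32/89; mL=-3328/48861, mR=10448/48861; mL+mR=80/549 → advance +1; mR−mL=4592/16287 → turn +1·90°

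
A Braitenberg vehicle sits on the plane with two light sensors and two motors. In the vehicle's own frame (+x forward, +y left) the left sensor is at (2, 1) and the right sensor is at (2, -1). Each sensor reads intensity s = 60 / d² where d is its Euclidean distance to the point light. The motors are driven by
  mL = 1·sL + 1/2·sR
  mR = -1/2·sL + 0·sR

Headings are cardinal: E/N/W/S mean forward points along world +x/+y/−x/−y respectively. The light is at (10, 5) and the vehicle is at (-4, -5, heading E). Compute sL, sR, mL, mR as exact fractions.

4/15 12/53 302/795 -2/15

left sensor world pos  = (-2, -4); dL² = 225
right sensor world pos = (-2, -6); dR² = 265
sL = 60/225 = 4/15
sR = 60/265 = 12/53
mL = 1·sL + 1/2·sR = 302/795
mR = -1/2·sL + 0·sR = -2/15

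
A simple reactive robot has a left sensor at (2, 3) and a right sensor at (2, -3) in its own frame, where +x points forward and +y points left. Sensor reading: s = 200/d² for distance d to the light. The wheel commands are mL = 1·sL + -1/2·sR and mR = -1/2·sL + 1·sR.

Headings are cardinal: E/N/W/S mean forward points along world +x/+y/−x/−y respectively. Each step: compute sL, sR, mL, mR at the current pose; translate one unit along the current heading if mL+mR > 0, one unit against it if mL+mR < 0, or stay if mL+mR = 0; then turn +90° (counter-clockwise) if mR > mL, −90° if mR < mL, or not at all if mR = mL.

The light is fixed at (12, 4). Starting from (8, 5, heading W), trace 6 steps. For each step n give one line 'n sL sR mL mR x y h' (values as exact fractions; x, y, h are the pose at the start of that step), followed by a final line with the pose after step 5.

0 5 50/13 40/13 35/26 8 5 W
1 200/73 200/13 -4700/949 13300/949 7 5 N
2 4 100/37 98/37 26/37 7 6 W
3 200/97 8 -188/97 676/97 6 6 N
4 25/8 2 17/8 7/16 6 7 W
5 8/5 200/41 -172/205 836/205 5 7 N
final 5 8 W

n=0: pose=(8,5,W); sL=5, sR=50/13; mL=40/13, mR=35/26; mL+mR=115/26 → advance +1; mR−mL=-45/26 → turn -1·90°
n=1: pose=(7,5,N); sL=200/73, sR=200/13; mL=-4700/949, mR=13300/949; mL+mR=8600/949 → advance +1; mR−mL=18000/949 → turn +1·90°
n=2: pose=(7,6,W); sL=4, sR=100/37; mL=98/37, mR=26/37; mL+mR=124/37 → advance +1; mR−mL=-72/37 → turn -1·90°
n=3: pose=(6,6,N); sL=200/97, sR=8; mL=-188/97, mR=676/97; mL+mR=488/97 → advance +1; mR−mL=864/97 → turn +1·90°
n=4: pose=(6,7,W); sL=25/8, sR=2; mL=17/8, mR=7/16; mL+mR=41/16 → advance +1; mR−mL=-27/16 → turn -1·90°
n=5: pose=(5,7,N); sL=8/5, sR=200/41; mL=-172/205, mR=836/205; mL+mR=664/205 → advance +1; mR−mL=1008/205 → turn +1·90°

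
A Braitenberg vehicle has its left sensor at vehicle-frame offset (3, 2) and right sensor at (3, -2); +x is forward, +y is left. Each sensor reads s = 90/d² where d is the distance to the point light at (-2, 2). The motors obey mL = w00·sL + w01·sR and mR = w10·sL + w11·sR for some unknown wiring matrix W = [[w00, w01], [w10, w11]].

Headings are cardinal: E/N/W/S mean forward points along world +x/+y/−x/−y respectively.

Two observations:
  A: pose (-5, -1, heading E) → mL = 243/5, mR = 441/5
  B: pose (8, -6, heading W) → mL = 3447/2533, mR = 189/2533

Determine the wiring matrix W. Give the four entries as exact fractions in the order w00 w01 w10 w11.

obs A: pose=(-5,-1,E) → sL=90, sR=18/5, mL=243/5, mR=441/5
obs B: pose=(8,-6,W) → sL=90/149, sR=18/17, mL=3447/2533, mR=189/2533
sensor matrix S = [[90, 18/5], [90/149, 18/17]]; det S = 235872/2533
solve [mL_A; mL_B] = S·[w00; w01] and [mR_A; mR_B] = S·[w10; w11]:
  w00 = 1/2, w01 = 1, w10 = 1, w11 = -1/2

1/2 1 1 -1/2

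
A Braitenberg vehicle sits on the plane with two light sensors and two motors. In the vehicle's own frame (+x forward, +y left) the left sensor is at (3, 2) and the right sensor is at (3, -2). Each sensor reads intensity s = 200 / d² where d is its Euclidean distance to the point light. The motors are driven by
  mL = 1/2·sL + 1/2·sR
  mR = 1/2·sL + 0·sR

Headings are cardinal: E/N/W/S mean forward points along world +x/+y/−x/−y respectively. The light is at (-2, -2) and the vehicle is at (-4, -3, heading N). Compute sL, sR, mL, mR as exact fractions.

10 50 30 5

left sensor world pos  = (-6, 0); dL² = 20
right sensor world pos = (-2, 0); dR² = 4
sL = 200/20 = 10
sR = 200/4 = 50
mL = 1/2·sL + 1/2·sR = 30
mR = 1/2·sL + 0·sR = 5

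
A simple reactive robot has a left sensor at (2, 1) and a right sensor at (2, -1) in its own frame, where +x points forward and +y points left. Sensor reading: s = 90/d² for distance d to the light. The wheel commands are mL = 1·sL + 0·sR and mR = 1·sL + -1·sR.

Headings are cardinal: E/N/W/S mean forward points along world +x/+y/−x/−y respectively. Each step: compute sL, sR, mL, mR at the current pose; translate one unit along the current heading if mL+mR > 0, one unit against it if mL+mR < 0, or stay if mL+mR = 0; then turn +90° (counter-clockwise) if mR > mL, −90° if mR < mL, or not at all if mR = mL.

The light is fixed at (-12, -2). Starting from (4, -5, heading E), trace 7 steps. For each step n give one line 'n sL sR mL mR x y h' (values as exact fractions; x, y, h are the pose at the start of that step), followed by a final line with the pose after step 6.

n=0: pose=(4,-5,E); sL=45/164, sR=9/34; mL=45/164, mR=27/2788; mL+mR=198/697 → advance +1; mR−mL=-9/34 → turn -1·90°
n=1: pose=(5,-5,S); sL=90/349, sR=90/281; mL=90/349, mR=-6120/98069; mL+mR=19170/98069 → advance +1; mR−mL=-90/281 → turn -1·90°
n=2: pose=(5,-6,W); sL=9/25, sR=5/13; mL=9/25, mR=-8/325; mL+mR=109/325 → advance +1; mR−mL=-5/13 → turn -1·90°
n=3: pose=(4,-6,N); sL=90/229, sR=90/293; mL=90/229, mR=5760/67097; mL+mR=32130/67097 → advance +1; mR−mL=-90/293 → turn -1·90°
n=4: pose=(4,-5,E); sL=45/164, sR=9/34; mL=45/164, mR=27/2788; mL+mR=198/697 → advance +1; mR−mL=-9/34 → turn -1·90°
n=5: pose=(5,-5,S); sL=90/349, sR=90/281; mL=90/349, mR=-6120/98069; mL+mR=19170/98069 → advance +1; mR−mL=-90/281 → turn -1·90°
n=6: pose=(5,-6,W); sL=9/25, sR=5/13; mL=9/25, mR=-8/325; mL+mR=109/325 → advance +1; mR−mL=-5/13 → turn -1·90°

0 45/164 9/34 45/164 27/2788 4 -5 E
1 90/349 90/281 90/349 -6120/98069 5 -5 S
2 9/25 5/13 9/25 -8/325 5 -6 W
3 90/229 90/293 90/229 5760/67097 4 -6 N
4 45/164 9/34 45/164 27/2788 4 -5 E
5 90/349 90/281 90/349 -6120/98069 5 -5 S
6 9/25 5/13 9/25 -8/325 5 -6 W
final 4 -6 N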